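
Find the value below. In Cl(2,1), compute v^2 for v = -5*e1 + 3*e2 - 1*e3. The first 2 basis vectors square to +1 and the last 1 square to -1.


v^2 = sum of c_i^2 * e_i^2
Positive signature terms (e_i^2 = +1): (-5)^2 + 3^2 = 34
Negative signature terms (e_j^2 = -1): (-1)^2 = 1
v^2 = 34 - 1 = 33


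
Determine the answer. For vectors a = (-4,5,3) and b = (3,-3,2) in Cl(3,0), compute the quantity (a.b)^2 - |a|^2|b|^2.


a . b = (-4)*3 + 5*(-3) + 3*2
= -12 + (-15) + 6 = -21
|a|^2 = (-4)^2 + 5^2 + 3^2 = 50
|b|^2 = 3^2 + (-3)^2 + 2^2 = 22
(a.b)^2 = (-21)^2 = 441
|a|^2 * |b|^2 = 50 * 22 = 1100
Result = 441 - 1100 = -659


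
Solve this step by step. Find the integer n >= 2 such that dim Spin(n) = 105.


dim Spin(n) = dim so(n) = n(n-1)/2.
Solve n(n-1)/2 = 105, i.e. n^2 - n - 210 = 0.
Discriminant = 1 + 8*105 = 841
n = (1 + sqrt(841))/2 = (1 + 29)/2 = 15


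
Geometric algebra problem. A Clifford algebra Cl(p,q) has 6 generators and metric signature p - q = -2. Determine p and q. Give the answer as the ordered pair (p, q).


We need p + q = 6 and p - q = -2.
Adding: 2p = 6 + (-2) = 4, so p = 2.
Then q = 6 - 2 = 4.
(p, q) = (2, 4)


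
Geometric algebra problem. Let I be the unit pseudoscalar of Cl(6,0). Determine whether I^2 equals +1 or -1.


The pseudoscalar I = e1...e_n (product of all n generators) of Cl(p,q) satisfies I^2 = (-1)^(q + n(n-1)/2).
p = 6, q = 0, n = p + q = 6
n(n-1)/2 = 6 * 5 / 2 = 15
Exponent = q + n(n-1)/2 = 0 + 15 = 15
I^2 = (-1)^15 = -1


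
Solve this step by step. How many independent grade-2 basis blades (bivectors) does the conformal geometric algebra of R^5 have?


The conformal model of R^5 uses Cl(6,1) with m = 5 + 2 = 7 generators.
Number of grade-2 blades = C(m, 2) = C(7, 2)
= 7*6/2 = 21


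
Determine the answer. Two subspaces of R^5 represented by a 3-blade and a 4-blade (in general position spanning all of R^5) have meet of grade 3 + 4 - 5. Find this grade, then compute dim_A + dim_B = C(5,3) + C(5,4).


Meet grade = grade(A) + grade(B) - n
= 3 + 4 - 5 = 2
C(5,3) = 10
C(5,4) = 5
dim_A + dim_B = 10 + 5 = 15


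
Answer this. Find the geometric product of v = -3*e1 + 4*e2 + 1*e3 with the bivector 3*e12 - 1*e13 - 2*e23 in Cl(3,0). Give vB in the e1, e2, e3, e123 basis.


vB has grade-1 (vector) and grade-3 (trivector) parts: vB = (v _| B) + (v ^ B).
Vector part <vB>_1:
  e1: -v2*b12 - v3*b13 = -(4)*(3) - (1)*(-1) = -11
  e2: v1*b12 - v3*b23 = (-3)*(3) - (1)*(-2) = -7
  e3: v1*b13 + v2*b23 = (-3)*(-1) + (4)*(-2) = -5
Trivector part <vB>_3:
  e123: v1*b23 - v2*b13 + v3*b12 = (-3)*(-2) - (4)*(-1) + (1)*(3) = 13
vB = -11*e1 - 7*e2 - 5*e3 + 13*e123


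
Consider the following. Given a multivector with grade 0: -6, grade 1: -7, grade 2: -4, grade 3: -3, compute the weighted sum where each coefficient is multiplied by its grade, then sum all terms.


Grade-weighted sum = sum of grade_k * coefficient_k
0*(-6) = 0
1*(-7) = -7
2*(-4) = -8
3*(-3) = -9
Total = 0 + (-7) + (-8) + (-9) = -24


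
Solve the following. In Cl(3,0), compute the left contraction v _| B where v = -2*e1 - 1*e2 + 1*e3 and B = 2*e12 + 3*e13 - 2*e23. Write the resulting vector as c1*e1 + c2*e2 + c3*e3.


Left contraction v _| B = <vB>_1 (grade-1 part of the geometric product vB).
Using e1_|e12 = e2, e2_|e12 = -e1, e1_|e13 = e3, e3_|e13 = -e1, e2_|e23 = e3, e3_|e23 = -e2:
e1 coeff: -v2*b12 - v3*b13 = -(-1)*(2) - (1)*(3) = -1
e2 coeff: v1*b12 - v3*b23 = (-2)*(2) - (1)*(-2) = -2
e3 coeff: v1*b13 + v2*b23 = (-2)*(3) + (-1)*(-2) = -4
v _| B = -1*e1 - 2*e2 - 4*e3


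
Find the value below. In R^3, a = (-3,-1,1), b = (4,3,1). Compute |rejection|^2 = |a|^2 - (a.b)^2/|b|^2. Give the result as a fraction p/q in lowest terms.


|a|^2 = (-3)^2 + (-1)^2 + 1^2 = 11
|b|^2 = 4^2 + 3^2 + 1^2 = 26
a . b = (-3)*4 + (-1)*3 + 1*1 = -14
(a.b)^2 = (-14)^2 = 196
|rej|^2 = 11 - 196/26
= (286 - 196)/26
= 90/26
In lowest terms: 45/13


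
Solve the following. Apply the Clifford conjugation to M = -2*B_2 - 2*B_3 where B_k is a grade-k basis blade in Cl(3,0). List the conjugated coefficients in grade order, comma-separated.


Clifford conjugate sign for grade k: (-1)^(k(k+1)/2)
Grade 2: (-1)^(2*3/2) = (-1)^3 = -1, coeff -2 -> 2
Grade 3: (-1)^(3*4/2) = (-1)^6 = 1, coeff -2 -> -2
Conjugated coefficients: 2, -2


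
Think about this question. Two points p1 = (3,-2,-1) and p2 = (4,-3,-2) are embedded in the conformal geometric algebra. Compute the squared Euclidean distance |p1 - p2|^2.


p1 - p2 = (-1, 1, 1)
|p1 - p2|^2 = (-1)^2 + 1^2 + 1^2
= 1 + 1 + 1
= 3


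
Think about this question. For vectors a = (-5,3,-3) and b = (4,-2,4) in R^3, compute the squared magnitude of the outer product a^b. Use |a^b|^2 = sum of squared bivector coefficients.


a wedge b = (a1*b2 - a2*b1)*e12 + (a1*b3 - a3*b1)*e13 + (a2*b3 - a3*b2)*e23
e12 coeff: (-5)*(-2) - 3*4 = 10 - 12 = -2
e13 coeff: (-5)*4 - (-3)*4 = -20 - (-12) = -8
e23 coeff: 3*4 - (-3)*(-2) = 12 - 6 = 6
|a wedge b|^2 = (-2)^2 + (-8)^2 + 6^2
= 4 + 64 + 36
= 104


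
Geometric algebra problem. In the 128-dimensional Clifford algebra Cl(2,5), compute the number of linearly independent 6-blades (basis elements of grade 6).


Number of grade-k basis blades in Cl(p,q) with n = p + q is C(n, k).
n = 2 + 5 = 7
C(7, 6) = 7! / (6! * 1!)
= 5040 / (720 * 1)
= 7


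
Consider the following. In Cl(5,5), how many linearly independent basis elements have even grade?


Even subalgebra dimension = 2^(n-1)
n = 5 + 5 = 10
2^(10 - 1) = 2^9 = 512
Verification: sum of C(10,k) for even k = 1 + 45 + 210 + 210 + 45 + 1 = 512
Result = 512


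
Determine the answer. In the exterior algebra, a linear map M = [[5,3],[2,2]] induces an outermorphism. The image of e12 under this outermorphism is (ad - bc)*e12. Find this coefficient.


The outermorphism of a linear map f sends e1^e2 to f(e1)^f(e2).
f(e1) = 5*e1 + 2*e2
f(e2) = 3*e1 + 2*e2
f(e1) ^ f(e2) = (5*e1 + 2*e2) ^ (3*e1 + 2*e2)
= 5*2*e12 + 2*3*e21
= (10 - 6)*e12
= 4*e12
Coefficient = 4


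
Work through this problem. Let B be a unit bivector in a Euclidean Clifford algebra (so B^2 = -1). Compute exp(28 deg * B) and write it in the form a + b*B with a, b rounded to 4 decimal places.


For a unit bivector B with B^2 = -1, the exponential series gives
e^(theta*B) = cos(theta) + sin(theta)*B (the GA analogue of Euler's formula).
theta = 28 degrees = 0.488692 rad
cos(28 deg) = 0.8829
sin(28 deg) = 0.4695
exp(theta*B) = 0.8829 + 0.4695*B


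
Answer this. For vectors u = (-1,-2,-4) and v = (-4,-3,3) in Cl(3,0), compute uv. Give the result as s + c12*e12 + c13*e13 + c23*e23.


In Cl(3,0): e_i^2 = 1, e_ie_j = -e_je_i for i != j.
Scalar part = u . v = (-1)*(-4) + (-2)*(-3) + (-4)*3
= 4 + 6 + (-12) = -2
e12 coeff = (-1)*(-3) - (-2)*(-4) = 3 - 8 = -5
e13 coeff = (-1)*3 - (-4)*(-4) = -3 - 16 = -19
e23 coeff = (-2)*3 - (-4)*(-3) = -6 - 12 = -18
uv = -2 - 5*e12 - 19*e13 - 18*e23


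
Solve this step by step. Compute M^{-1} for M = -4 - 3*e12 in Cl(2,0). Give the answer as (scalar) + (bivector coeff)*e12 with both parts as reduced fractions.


M = -4 - 3*e12, where e12^2 = -1.
Since M commutes with its reverse ~M = a - b*e12, M * ~M = a^2 - b^2*e12^2 = a^2 + b^2.
So M^{-1} = ~M / (a^2 + b^2) = (a - b*e12)/(a^2 + b^2).
a^2 + b^2 = 16 + 9 = 25
Scalar part = -4/25 = -4/25
Bivector coeff = 3/25 = 3/25
M^{-1} = -4/25 + 3/25*e12


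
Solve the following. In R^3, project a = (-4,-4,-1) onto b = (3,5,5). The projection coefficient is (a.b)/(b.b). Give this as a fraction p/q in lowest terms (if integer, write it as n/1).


Projection coefficient = (a . b) / (b . b)
a . b = (-4)*3 + (-4)*5 + (-1)*5
= -12 + (-20) + (-5) = -37
b . b = 3^2 + 5^2 + 5^2
= 9 + 25 + 25 = 59
Coefficient = -37/59
In lowest terms: -37/59


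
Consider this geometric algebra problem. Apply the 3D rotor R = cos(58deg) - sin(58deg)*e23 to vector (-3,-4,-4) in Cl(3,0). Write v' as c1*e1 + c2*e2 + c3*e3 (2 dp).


Rotor R = cos(58deg) - sin(58deg)*e23
Rotation angle theta = 2 * 58 = 116 degrees in the e23 plane (e2 -> e3).
The component perpendicular to the plane (e1) is invariant: v'_1 = v1 = -3.00
cos(116deg) = -0.4384, sin(116deg) = 0.8988
v'_2 = v2*cos(theta) - v3*sin(theta) = -4*(-0.4384) - (-4)*0.8988 = 5.35
v'_3 = v2*sin(theta) + v3*cos(theta) = -4*0.8988 + (-4)*(-0.4384) = -1.84
v' = -3.00*e1 + 5.35*e2 - 1.84*e3


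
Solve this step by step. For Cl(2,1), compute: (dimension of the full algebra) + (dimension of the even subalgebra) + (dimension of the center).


n = 2 + 1 = 3
Total dim = 2^3 = 8
Even subalgebra dim = 2^2 = 4
n is odd, so center dim = 2
Sum = 8 + 4 + 2 = 14


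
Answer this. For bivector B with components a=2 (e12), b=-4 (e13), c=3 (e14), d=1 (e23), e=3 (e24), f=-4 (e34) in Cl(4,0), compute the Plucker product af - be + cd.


Plucker relation: af - be + cd
a*f = 2*(-4) = -8
b*e = (-4)*3 = -12
c*d = 3*1 = 3
af - be + cd = -8 - (-12) + 3
= 7


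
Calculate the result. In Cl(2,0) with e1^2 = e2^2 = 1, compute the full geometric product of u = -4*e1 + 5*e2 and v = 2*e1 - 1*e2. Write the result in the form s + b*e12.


Expand: (-4*e1 + 5*e2)(2*e1 - 1*e2)
= (-4)*2*e1e1 + (-4)*(-1)*e1e2 + 5*2*e2e1 + 5*(-1)*e2e2
Using e1^2 = e2^2 = 1, e2e1 = -e1e2:
Scalar part s = (-4)*2 + 5*(-1) = -8 + (-5) = -13
Bivector part b = (-4)*(-1) - 5*2 = 4 - 10 = -6
uv = -13 - 6*e12


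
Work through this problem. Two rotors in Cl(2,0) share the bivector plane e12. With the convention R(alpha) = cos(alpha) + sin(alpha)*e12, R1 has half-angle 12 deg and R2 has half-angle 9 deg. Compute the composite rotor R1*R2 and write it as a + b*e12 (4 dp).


Same-plane rotors commute and their half-angles add:
R1*R2 = cos(a1 + a2) + sin(a1 + a2)*e12.
a1 + a2 = 12 + 9 = 21 deg
cos(21 deg) = 0.9336
sin(21 deg) = 0.3584
R1*R2 = 0.9336 + 0.3584*e12


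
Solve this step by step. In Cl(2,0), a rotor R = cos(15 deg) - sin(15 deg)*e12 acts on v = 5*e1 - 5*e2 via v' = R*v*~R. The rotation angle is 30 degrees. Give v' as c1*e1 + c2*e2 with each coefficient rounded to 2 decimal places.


Rotor R = cos(15deg) - sin(15deg)*e12
Rotation angle theta = 2 * 15 = 30 degrees
v' = R*v*~R rotates v by theta.
cos(30deg) = 0.8660, sin(30deg) = 0.5000
v'_1 = 5*cos(30deg) - (-5)*sin(30deg)
= 5*0.8660 - (-5)*0.5000
= 6.83
v'_2 = 5*sin(30deg) + (-5)*cos(30deg)
= 5*0.5000 + (-5)*0.8660
= -1.83
v' = 6.83*e1 - 1.83*e2


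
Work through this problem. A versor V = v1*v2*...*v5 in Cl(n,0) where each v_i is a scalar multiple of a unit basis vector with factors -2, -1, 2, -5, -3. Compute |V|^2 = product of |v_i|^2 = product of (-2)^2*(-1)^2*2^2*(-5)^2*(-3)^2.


Each vector v_i has |v_i|^2 = s_i^2
Squared scales: (-2)^2 = 4, (-1)^2 = 1, 2^2 = 4, (-5)^2 = 25, (-3)^2 = 9
|V|^2 = 4 * 1 * 4 * 25 * 9
= 3600


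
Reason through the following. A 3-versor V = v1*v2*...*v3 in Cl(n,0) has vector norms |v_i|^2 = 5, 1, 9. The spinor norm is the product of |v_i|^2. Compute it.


Spinor norm N(V) = |v1|^2 * |v2|^2 * ... * |v3|^2
= 5 * 1 * 9
Running product: 5, 5, 45
N(V) = 45


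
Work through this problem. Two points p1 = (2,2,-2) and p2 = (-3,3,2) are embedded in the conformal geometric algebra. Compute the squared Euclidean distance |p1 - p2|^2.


p1 - p2 = (5, -1, -4)
|p1 - p2|^2 = 5^2 + (-1)^2 + (-4)^2
= 25 + 1 + 16
= 42


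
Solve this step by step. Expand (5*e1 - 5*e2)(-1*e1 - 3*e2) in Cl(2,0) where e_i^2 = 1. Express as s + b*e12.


Expand: (5*e1 - 5*e2)(-1*e1 - 3*e2)
= 5*(-1)*e1e1 + 5*(-3)*e1e2 + (-5)*(-1)*e2e1 + (-5)*(-3)*e2e2
Using e1^2 = e2^2 = 1, e2e1 = -e1e2:
Scalar part s = 5*(-1) + (-5)*(-3) = -5 + 15 = 10
Bivector part b = 5*(-3) - (-5)*(-1) = -15 - 5 = -20
uv = 10 - 20*e12


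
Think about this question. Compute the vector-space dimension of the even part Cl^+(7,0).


Even subalgebra dimension = 2^(n-1)
n = 7 + 0 = 7
2^(7 - 1) = 2^6 = 64
Verification: sum of C(7,k) for even k = 1 + 21 + 35 + 7 = 64
Result = 64


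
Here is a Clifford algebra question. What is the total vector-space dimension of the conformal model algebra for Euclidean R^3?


The conformal model of R^3 uses Cl(4,1): the 3 Euclidean generators plus two extra orthogonal generators e+ (e+^2 = +1) and e- (e-^2 = -1), from which the null vectors e0, einf are built.
Number of generators m = 3 + 2 = 5.
dim Cl(p,q) = 2^m = 2^5 = 32


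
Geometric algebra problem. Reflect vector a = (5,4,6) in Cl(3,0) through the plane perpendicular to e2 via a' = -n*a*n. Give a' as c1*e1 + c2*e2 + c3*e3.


Reflection formula: a' = -n*a*n, with n = e2 (unit vector, n^2 = 1).
For reflection through hyperplane perp to e2:
The component along e2 flips sign, others stay.
a = (5, 4, 6)
a' = (5, -4, 6)
a' = 5*e1 - 4*e2 + 6*e3


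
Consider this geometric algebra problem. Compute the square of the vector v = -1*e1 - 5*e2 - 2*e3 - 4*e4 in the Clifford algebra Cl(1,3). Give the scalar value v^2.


v^2 = sum of c_i^2 * e_i^2
Positive signature terms (e_i^2 = +1): (-1)^2 = 1
Negative signature terms (e_j^2 = -1): (-5)^2 + (-2)^2 + (-4)^2 = 45
v^2 = 1 - 45 = -44


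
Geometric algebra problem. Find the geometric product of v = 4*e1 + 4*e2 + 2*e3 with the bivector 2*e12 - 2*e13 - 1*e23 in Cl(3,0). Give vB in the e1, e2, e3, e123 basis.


vB has grade-1 (vector) and grade-3 (trivector) parts: vB = (v _| B) + (v ^ B).
Vector part <vB>_1:
  e1: -v2*b12 - v3*b13 = -(4)*(2) - (2)*(-2) = -4
  e2: v1*b12 - v3*b23 = (4)*(2) - (2)*(-1) = 10
  e3: v1*b13 + v2*b23 = (4)*(-2) + (4)*(-1) = -12
Trivector part <vB>_3:
  e123: v1*b23 - v2*b13 + v3*b12 = (4)*(-1) - (4)*(-2) + (2)*(2) = 8
vB = -4*e1 + 10*e2 - 12*e3 + 8*e123


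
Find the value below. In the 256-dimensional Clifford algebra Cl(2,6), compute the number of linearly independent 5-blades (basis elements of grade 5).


Number of grade-k basis blades in Cl(p,q) with n = p + q is C(n, k).
n = 2 + 6 = 8
C(8, 5) = 8! / (5! * 3!)
= 40320 / (120 * 6)
= 56


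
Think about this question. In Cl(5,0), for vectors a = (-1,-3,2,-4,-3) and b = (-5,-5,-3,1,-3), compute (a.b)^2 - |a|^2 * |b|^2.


a . b = (-1)*(-5) + (-3)*(-5) + 2*(-3) + (-4)*1 + (-3)*(-3)
= 5 + 15 + (-6) + (-4) + 9 = 19
|a|^2 = (-1)^2 + (-3)^2 + 2^2 + (-4)^2 + (-3)^2 = 39
|b|^2 = (-5)^2 + (-5)^2 + (-3)^2 + 1^2 + (-3)^2 = 69
(a.b)^2 = 19^2 = 361
|a|^2 * |b|^2 = 39 * 69 = 2691
Result = 361 - 2691 = -2330


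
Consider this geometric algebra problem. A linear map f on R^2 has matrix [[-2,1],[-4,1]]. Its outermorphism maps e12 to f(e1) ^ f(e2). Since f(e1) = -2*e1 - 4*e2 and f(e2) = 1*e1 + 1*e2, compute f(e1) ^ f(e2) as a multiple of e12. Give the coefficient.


The outermorphism of a linear map f sends e1^e2 to f(e1)^f(e2).
f(e1) = -2*e1 - 4*e2
f(e2) = 1*e1 + 1*e2
f(e1) ^ f(e2) = (-2*e1 - 4*e2) ^ (1*e1 + 1*e2)
= (-2)*1*e12 + (-4)*1*e21
= (-2 - (-4))*e12
= 2*e12
Coefficient = 2


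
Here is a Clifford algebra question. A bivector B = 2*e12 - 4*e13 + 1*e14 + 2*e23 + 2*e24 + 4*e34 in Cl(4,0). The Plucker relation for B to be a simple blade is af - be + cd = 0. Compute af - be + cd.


Plucker relation: af - be + cd
a*f = 2*4 = 8
b*e = (-4)*2 = -8
c*d = 1*2 = 2
af - be + cd = 8 - (-8) + 2
= 18


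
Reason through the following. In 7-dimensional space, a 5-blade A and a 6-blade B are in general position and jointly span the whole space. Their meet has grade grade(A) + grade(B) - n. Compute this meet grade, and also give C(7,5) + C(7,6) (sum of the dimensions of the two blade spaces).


Meet grade = grade(A) + grade(B) - n
= 5 + 6 - 7 = 4
C(7,5) = 21
C(7,6) = 7
dim_A + dim_B = 21 + 7 = 28


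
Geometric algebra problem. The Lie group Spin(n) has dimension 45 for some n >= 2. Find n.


dim Spin(n) = dim so(n) = n(n-1)/2.
Solve n(n-1)/2 = 45, i.e. n^2 - n - 90 = 0.
Discriminant = 1 + 8*45 = 361
n = (1 + sqrt(361))/2 = (1 + 19)/2 = 10


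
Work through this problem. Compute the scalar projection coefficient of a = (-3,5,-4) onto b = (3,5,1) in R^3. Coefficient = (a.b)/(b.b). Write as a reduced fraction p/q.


Projection coefficient = (a . b) / (b . b)
a . b = (-3)*3 + 5*5 + (-4)*1
= -9 + 25 + (-4) = 12
b . b = 3^2 + 5^2 + 1^2
= 9 + 25 + 1 = 35
Coefficient = 12/35
In lowest terms: 12/35


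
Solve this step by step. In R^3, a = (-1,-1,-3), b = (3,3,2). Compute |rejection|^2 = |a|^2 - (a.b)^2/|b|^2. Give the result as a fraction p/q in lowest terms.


|a|^2 = (-1)^2 + (-1)^2 + (-3)^2 = 11
|b|^2 = 3^2 + 3^2 + 2^2 = 22
a . b = (-1)*3 + (-1)*3 + (-3)*2 = -12
(a.b)^2 = (-12)^2 = 144
|rej|^2 = 11 - 144/22
= (242 - 144)/22
= 98/22
In lowest terms: 49/11


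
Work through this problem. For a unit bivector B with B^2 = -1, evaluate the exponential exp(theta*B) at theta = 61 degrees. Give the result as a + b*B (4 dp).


For a unit bivector B with B^2 = -1, the exponential series gives
e^(theta*B) = cos(theta) + sin(theta)*B (the GA analogue of Euler's formula).
theta = 61 degrees = 1.064651 rad
cos(61 deg) = 0.4848
sin(61 deg) = 0.8746
exp(theta*B) = 0.4848 + 0.8746*B


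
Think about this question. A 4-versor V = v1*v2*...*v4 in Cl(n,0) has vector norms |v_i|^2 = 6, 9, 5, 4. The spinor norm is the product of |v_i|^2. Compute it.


Spinor norm N(V) = |v1|^2 * |v2|^2 * ... * |v4|^2
= 6 * 9 * 5 * 4
Running product: 6, 54, 270, 1080
N(V) = 1080


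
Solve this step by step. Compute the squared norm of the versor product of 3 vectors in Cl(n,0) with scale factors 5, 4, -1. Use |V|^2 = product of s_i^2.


Each vector v_i has |v_i|^2 = s_i^2
Squared scales: 5^2 = 25, 4^2 = 16, (-1)^2 = 1
|V|^2 = 25 * 16 * 1
= 400


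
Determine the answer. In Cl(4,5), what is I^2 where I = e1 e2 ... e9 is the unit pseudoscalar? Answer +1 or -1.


The pseudoscalar I = e1...e_n (product of all n generators) of Cl(p,q) satisfies I^2 = (-1)^(q + n(n-1)/2).
p = 4, q = 5, n = p + q = 9
n(n-1)/2 = 9 * 8 / 2 = 36
Exponent = q + n(n-1)/2 = 5 + 36 = 41
I^2 = (-1)^41 = -1


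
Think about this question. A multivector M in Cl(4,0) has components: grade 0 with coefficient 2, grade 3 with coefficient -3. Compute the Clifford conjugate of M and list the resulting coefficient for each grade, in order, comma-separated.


Clifford conjugate sign for grade k: (-1)^(k(k+1)/2)
Grade 0: (-1)^(0*1/2) = (-1)^0 = 1, coeff 2 -> 2
Grade 3: (-1)^(3*4/2) = (-1)^6 = 1, coeff -3 -> -3
Conjugated coefficients: 2, -3


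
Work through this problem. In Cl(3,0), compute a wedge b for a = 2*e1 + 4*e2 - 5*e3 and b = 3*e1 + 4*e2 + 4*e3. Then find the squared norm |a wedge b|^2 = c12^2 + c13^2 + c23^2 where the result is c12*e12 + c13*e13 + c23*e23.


a wedge b = (a1*b2 - a2*b1)*e12 + (a1*b3 - a3*b1)*e13 + (a2*b3 - a3*b2)*e23
e12 coeff: 2*4 - 4*3 = 8 - 12 = -4
e13 coeff: 2*4 - (-5)*3 = 8 - (-15) = 23
e23 coeff: 4*4 - (-5)*4 = 16 - (-20) = 36
|a wedge b|^2 = (-4)^2 + 23^2 + 36^2
= 16 + 529 + 1296
= 1841


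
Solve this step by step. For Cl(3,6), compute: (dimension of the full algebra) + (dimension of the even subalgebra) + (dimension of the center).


n = 3 + 6 = 9
Total dim = 2^9 = 512
Even subalgebra dim = 2^8 = 256
n is odd, so center dim = 2
Sum = 512 + 256 + 2 = 770


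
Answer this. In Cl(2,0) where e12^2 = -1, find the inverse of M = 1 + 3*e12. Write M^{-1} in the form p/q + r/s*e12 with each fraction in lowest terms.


M = 1 + 3*e12, where e12^2 = -1.
Since M commutes with its reverse ~M = a - b*e12, M * ~M = a^2 - b^2*e12^2 = a^2 + b^2.
So M^{-1} = ~M / (a^2 + b^2) = (a - b*e12)/(a^2 + b^2).
a^2 + b^2 = 1 + 9 = 10
Scalar part = 1/10 = 1/10
Bivector coeff = -3/10 = -3/10
M^{-1} = 1/10 - 3/10*e12


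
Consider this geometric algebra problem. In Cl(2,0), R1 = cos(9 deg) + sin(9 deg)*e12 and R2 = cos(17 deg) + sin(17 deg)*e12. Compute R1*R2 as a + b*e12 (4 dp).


Same-plane rotors commute and their half-angles add:
R1*R2 = cos(a1 + a2) + sin(a1 + a2)*e12.
a1 + a2 = 9 + 17 = 26 deg
cos(26 deg) = 0.8988
sin(26 deg) = 0.4384
R1*R2 = 0.8988 + 0.4384*e12


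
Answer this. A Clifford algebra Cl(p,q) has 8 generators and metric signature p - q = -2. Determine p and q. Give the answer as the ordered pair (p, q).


We need p + q = 8 and p - q = -2.
Adding: 2p = 8 + (-2) = 6, so p = 3.
Then q = 8 - 3 = 5.
(p, q) = (3, 5)


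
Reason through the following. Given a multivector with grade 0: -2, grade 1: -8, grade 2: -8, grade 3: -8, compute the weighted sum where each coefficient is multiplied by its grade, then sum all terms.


Grade-weighted sum = sum of grade_k * coefficient_k
0*(-2) = 0
1*(-8) = -8
2*(-8) = -16
3*(-8) = -24
Total = 0 + (-8) + (-16) + (-24) = -48


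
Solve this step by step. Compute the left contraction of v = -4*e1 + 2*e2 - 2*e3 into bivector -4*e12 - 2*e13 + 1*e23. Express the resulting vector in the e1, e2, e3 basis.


Left contraction v _| B = <vB>_1 (grade-1 part of the geometric product vB).
Using e1_|e12 = e2, e2_|e12 = -e1, e1_|e13 = e3, e3_|e13 = -e1, e2_|e23 = e3, e3_|e23 = -e2:
e1 coeff: -v2*b12 - v3*b13 = -(2)*(-4) - (-2)*(-2) = 4
e2 coeff: v1*b12 - v3*b23 = (-4)*(-4) - (-2)*(1) = 18
e3 coeff: v1*b13 + v2*b23 = (-4)*(-2) + (2)*(1) = 10
v _| B = 4*e1 + 18*e2 + 10*e3


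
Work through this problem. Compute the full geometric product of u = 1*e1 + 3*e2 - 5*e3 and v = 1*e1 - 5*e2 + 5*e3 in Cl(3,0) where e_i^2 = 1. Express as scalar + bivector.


In Cl(3,0): e_i^2 = 1, e_ie_j = -e_je_i for i != j.
Scalar part = u . v = 1*1 + 3*(-5) + (-5)*5
= 1 + (-15) + (-25) = -39
e12 coeff = 1*(-5) - 3*1 = -5 - 3 = -8
e13 coeff = 1*5 - (-5)*1 = 5 - (-5) = 10
e23 coeff = 3*5 - (-5)*(-5) = 15 - 25 = -10
uv = -39 - 8*e12 + 10*e13 - 10*e23


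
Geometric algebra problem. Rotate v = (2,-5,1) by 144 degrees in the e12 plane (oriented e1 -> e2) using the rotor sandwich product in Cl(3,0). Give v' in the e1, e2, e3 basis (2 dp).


Rotor R = cos(72deg) - sin(72deg)*e12
Rotation angle theta = 2 * 72 = 144 degrees in the e12 plane (e1 -> e2).
The component perpendicular to the plane (e3) is invariant: v'_3 = v3 = 1.00
cos(144deg) = -0.8090, sin(144deg) = 0.5878
v'_1 = v1*cos(theta) - v2*sin(theta) = 2*(-0.8090) - (-5)*0.5878 = 1.32
v'_2 = v1*sin(theta) + v2*cos(theta) = 2*0.5878 + (-5)*(-0.8090) = 5.22
v' = 1.32*e1 + 5.22*e2 + 1.00*e3


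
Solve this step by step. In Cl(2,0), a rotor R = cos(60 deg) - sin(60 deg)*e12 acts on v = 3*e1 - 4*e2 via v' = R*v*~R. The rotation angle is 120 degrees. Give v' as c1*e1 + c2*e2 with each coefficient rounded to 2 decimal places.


Rotor R = cos(60deg) - sin(60deg)*e12
Rotation angle theta = 2 * 60 = 120 degrees
v' = R*v*~R rotates v by theta.
cos(120deg) = -0.5000, sin(120deg) = 0.8660
v'_1 = 3*cos(120deg) - (-4)*sin(120deg)
= 3*(-0.5000) - (-4)*0.8660
= 1.96
v'_2 = 3*sin(120deg) + (-4)*cos(120deg)
= 3*0.8660 + (-4)*(-0.5000)
= 4.60
v' = 1.96*e1 + 4.60*e2


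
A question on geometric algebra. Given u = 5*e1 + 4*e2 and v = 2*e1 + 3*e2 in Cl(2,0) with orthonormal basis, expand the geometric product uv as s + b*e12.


Expand: (5*e1 + 4*e2)(2*e1 + 3*e2)
= 5*2*e1e1 + 5*3*e1e2 + 4*2*e2e1 + 4*3*e2e2
Using e1^2 = e2^2 = 1, e2e1 = -e1e2:
Scalar part s = 5*2 + 4*3 = 10 + 12 = 22
Bivector part b = 5*3 - 4*2 = 15 - 8 = 7
uv = 22 + 7*e12


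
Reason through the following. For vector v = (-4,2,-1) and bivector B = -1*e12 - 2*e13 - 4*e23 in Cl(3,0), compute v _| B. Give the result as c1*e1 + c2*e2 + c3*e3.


Left contraction v _| B = <vB>_1 (grade-1 part of the geometric product vB).
Using e1_|e12 = e2, e2_|e12 = -e1, e1_|e13 = e3, e3_|e13 = -e1, e2_|e23 = e3, e3_|e23 = -e2:
e1 coeff: -v2*b12 - v3*b13 = -(2)*(-1) - (-1)*(-2) = 0
e2 coeff: v1*b12 - v3*b23 = (-4)*(-1) - (-1)*(-4) = 0
e3 coeff: v1*b13 + v2*b23 = (-4)*(-2) + (2)*(-4) = 0
v _| B = 0*e1 + 0*e2 + 0*e3


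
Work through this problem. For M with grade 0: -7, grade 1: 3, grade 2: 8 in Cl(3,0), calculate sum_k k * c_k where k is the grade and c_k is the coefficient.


Grade-weighted sum = sum of grade_k * coefficient_k
0*(-7) = 0
1*3 = 3
2*8 = 16
Total = 0 + 3 + 16 = 19


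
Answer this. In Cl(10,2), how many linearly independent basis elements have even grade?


Even subalgebra dimension = 2^(n-1)
n = 10 + 2 = 12
2^(12 - 1) = 2^11 = 2048
Verification: sum of C(12,k) for even k = 1 + 66 + 495 + 924 + 495 + 66 + 1 = 2048
Result = 2048


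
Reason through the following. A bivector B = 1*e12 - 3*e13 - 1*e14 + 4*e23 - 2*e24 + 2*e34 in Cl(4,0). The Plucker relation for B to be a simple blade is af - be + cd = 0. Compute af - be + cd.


Plucker relation: af - be + cd
a*f = 1*2 = 2
b*e = (-3)*(-2) = 6
c*d = (-1)*4 = -4
af - be + cd = 2 - 6 + (-4)
= -8


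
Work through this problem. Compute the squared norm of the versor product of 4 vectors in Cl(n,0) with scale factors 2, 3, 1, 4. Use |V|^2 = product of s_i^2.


Each vector v_i has |v_i|^2 = s_i^2
Squared scales: 2^2 = 4, 3^2 = 9, 1^2 = 1, 4^2 = 16
|V|^2 = 4 * 9 * 1 * 16
= 576


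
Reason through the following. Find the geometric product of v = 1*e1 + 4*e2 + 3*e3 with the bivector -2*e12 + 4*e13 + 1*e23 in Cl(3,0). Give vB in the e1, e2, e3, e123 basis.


vB has grade-1 (vector) and grade-3 (trivector) parts: vB = (v _| B) + (v ^ B).
Vector part <vB>_1:
  e1: -v2*b12 - v3*b13 = -(4)*(-2) - (3)*(4) = -4
  e2: v1*b12 - v3*b23 = (1)*(-2) - (3)*(1) = -5
  e3: v1*b13 + v2*b23 = (1)*(4) + (4)*(1) = 8
Trivector part <vB>_3:
  e123: v1*b23 - v2*b13 + v3*b12 = (1)*(1) - (4)*(4) + (3)*(-2) = -21
vB = -4*e1 - 5*e2 + 8*e3 - 21*e123


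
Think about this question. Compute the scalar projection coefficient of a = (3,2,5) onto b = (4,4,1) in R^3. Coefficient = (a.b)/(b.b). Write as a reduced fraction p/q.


Projection coefficient = (a . b) / (b . b)
a . b = 3*4 + 2*4 + 5*1
= 12 + 8 + 5 = 25
b . b = 4^2 + 4^2 + 1^2
= 16 + 16 + 1 = 33
Coefficient = 25/33
In lowest terms: 25/33


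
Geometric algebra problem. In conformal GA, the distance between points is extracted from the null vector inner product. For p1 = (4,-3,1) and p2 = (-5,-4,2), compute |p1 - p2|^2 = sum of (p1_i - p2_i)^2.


p1 - p2 = (9, 1, -1)
|p1 - p2|^2 = 9^2 + 1^2 + (-1)^2
= 81 + 1 + 1
= 83


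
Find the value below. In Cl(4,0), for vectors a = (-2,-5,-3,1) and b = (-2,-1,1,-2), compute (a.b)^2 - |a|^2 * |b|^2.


a . b = (-2)*(-2) + (-5)*(-1) + (-3)*1 + 1*(-2)
= 4 + 5 + (-3) + (-2) = 4
|a|^2 = (-2)^2 + (-5)^2 + (-3)^2 + 1^2 = 39
|b|^2 = (-2)^2 + (-1)^2 + 1^2 + (-2)^2 = 10
(a.b)^2 = 4^2 = 16
|a|^2 * |b|^2 = 39 * 10 = 390
Result = 16 - 390 = -374


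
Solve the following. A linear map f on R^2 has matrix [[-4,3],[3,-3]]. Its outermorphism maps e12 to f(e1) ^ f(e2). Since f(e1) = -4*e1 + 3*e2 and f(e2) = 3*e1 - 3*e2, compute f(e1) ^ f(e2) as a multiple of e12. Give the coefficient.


The outermorphism of a linear map f sends e1^e2 to f(e1)^f(e2).
f(e1) = -4*e1 + 3*e2
f(e2) = 3*e1 - 3*e2
f(e1) ^ f(e2) = (-4*e1 + 3*e2) ^ (3*e1 - 3*e2)
= (-4)*(-3)*e12 + 3*3*e21
= (12 - 9)*e12
= 3*e12
Coefficient = 3


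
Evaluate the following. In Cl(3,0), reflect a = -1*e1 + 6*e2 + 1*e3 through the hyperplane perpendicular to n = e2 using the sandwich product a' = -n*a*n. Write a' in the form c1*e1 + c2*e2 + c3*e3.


Reflection formula: a' = -n*a*n, with n = e2 (unit vector, n^2 = 1).
For reflection through hyperplane perp to e2:
The component along e2 flips sign, others stay.
a = (-1, 6, 1)
a' = (-1, -6, 1)
a' = -1*e1 - 6*e2 + 1*e3


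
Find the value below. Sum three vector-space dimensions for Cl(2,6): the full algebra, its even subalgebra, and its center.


n = 2 + 6 = 8
Total dim = 2^8 = 256
Even subalgebra dim = 2^7 = 128
n is even, so center dim = 1
Sum = 256 + 128 + 1 = 385


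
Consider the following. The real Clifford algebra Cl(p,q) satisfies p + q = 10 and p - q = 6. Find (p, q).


We need p + q = 10 and p - q = 6.
Adding: 2p = 10 + 6 = 16, so p = 8.
Then q = 10 - 8 = 2.
(p, q) = (8, 2)


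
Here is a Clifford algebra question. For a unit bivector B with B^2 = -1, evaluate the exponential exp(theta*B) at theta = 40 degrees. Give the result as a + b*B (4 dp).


For a unit bivector B with B^2 = -1, the exponential series gives
e^(theta*B) = cos(theta) + sin(theta)*B (the GA analogue of Euler's formula).
theta = 40 degrees = 0.698132 rad
cos(40 deg) = 0.7660
sin(40 deg) = 0.6428
exp(theta*B) = 0.7660 + 0.6428*B


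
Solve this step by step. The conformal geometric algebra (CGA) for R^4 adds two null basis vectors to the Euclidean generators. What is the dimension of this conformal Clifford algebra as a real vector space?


The conformal model of R^4 uses Cl(5,1): the 4 Euclidean generators plus two extra orthogonal generators e+ (e+^2 = +1) and e- (e-^2 = -1), from which the null vectors e0, einf are built.
Number of generators m = 4 + 2 = 6.
dim Cl(p,q) = 2^m = 2^6 = 64


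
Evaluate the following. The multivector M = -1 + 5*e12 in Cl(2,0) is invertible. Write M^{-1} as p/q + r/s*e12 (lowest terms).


M = -1 + 5*e12, where e12^2 = -1.
Since M commutes with its reverse ~M = a - b*e12, M * ~M = a^2 - b^2*e12^2 = a^2 + b^2.
So M^{-1} = ~M / (a^2 + b^2) = (a - b*e12)/(a^2 + b^2).
a^2 + b^2 = 1 + 25 = 26
Scalar part = -1/26 = -1/26
Bivector coeff = -5/26 = -5/26
M^{-1} = -1/26 - 5/26*e12


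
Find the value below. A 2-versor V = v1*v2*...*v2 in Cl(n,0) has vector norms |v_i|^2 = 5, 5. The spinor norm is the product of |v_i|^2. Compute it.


Spinor norm N(V) = |v1|^2 * |v2|^2 * ... * |v2|^2
= 5 * 5
Running product: 5, 25
N(V) = 25


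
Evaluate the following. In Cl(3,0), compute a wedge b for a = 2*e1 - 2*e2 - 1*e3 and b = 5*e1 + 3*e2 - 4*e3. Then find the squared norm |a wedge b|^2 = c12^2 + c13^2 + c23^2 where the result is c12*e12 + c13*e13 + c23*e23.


a wedge b = (a1*b2 - a2*b1)*e12 + (a1*b3 - a3*b1)*e13 + (a2*b3 - a3*b2)*e23
e12 coeff: 2*3 - (-2)*5 = 6 - (-10) = 16
e13 coeff: 2*(-4) - (-1)*5 = -8 - (-5) = -3
e23 coeff: (-2)*(-4) - (-1)*3 = 8 - (-3) = 11
|a wedge b|^2 = 16^2 + (-3)^2 + 11^2
= 256 + 9 + 121
= 386


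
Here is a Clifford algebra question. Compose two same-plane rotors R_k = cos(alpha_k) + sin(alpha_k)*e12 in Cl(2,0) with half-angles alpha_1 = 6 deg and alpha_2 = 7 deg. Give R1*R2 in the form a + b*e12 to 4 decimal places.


Same-plane rotors commute and their half-angles add:
R1*R2 = cos(a1 + a2) + sin(a1 + a2)*e12.
a1 + a2 = 6 + 7 = 13 deg
cos(13 deg) = 0.9744
sin(13 deg) = 0.2250
R1*R2 = 0.9744 + 0.2250*e12


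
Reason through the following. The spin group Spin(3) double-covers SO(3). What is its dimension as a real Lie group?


Spin(n) double-covers SO(n); both have Lie algebra so(n) of dimension n(n-1)/2.
n = 3
n(n-1) = 3 * 2 = 6
dim Spin(3) = 6/2 = 3


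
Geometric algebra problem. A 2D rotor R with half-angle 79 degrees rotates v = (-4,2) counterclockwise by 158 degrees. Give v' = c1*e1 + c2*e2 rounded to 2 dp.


Rotor R = cos(79deg) - sin(79deg)*e12
Rotation angle theta = 2 * 79 = 158 degrees
v' = R*v*~R rotates v by theta.
cos(158deg) = -0.9272, sin(158deg) = 0.3746
v'_1 = -4*cos(158deg) - 2*sin(158deg)
= -4*(-0.9272) - 2*0.3746
= 2.96
v'_2 = -4*sin(158deg) + 2*cos(158deg)
= -4*0.3746 + 2*(-0.9272)
= -3.35
v' = 2.96*e1 - 3.35*e2


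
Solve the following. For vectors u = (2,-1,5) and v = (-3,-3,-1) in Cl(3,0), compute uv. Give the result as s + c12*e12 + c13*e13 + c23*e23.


In Cl(3,0): e_i^2 = 1, e_ie_j = -e_je_i for i != j.
Scalar part = u . v = 2*(-3) + (-1)*(-3) + 5*(-1)
= -6 + 3 + (-5) = -8
e12 coeff = 2*(-3) - (-1)*(-3) = -6 - 3 = -9
e13 coeff = 2*(-1) - 5*(-3) = -2 - (-15) = 13
e23 coeff = (-1)*(-1) - 5*(-3) = 1 - (-15) = 16
uv = -8 - 9*e12 + 13*e13 + 16*e23


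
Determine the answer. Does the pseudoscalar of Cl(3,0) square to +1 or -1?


The pseudoscalar I = e1...e_n (product of all n generators) of Cl(p,q) satisfies I^2 = (-1)^(q + n(n-1)/2).
p = 3, q = 0, n = p + q = 3
n(n-1)/2 = 3 * 2 / 2 = 3
Exponent = q + n(n-1)/2 = 0 + 3 = 3
I^2 = (-1)^3 = -1


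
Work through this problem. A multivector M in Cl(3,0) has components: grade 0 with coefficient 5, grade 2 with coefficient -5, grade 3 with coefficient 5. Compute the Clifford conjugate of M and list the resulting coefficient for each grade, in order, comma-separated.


Clifford conjugate sign for grade k: (-1)^(k(k+1)/2)
Grade 0: (-1)^(0*1/2) = (-1)^0 = 1, coeff 5 -> 5
Grade 2: (-1)^(2*3/2) = (-1)^3 = -1, coeff -5 -> 5
Grade 3: (-1)^(3*4/2) = (-1)^6 = 1, coeff 5 -> 5
Conjugated coefficients: 5, 5, 5


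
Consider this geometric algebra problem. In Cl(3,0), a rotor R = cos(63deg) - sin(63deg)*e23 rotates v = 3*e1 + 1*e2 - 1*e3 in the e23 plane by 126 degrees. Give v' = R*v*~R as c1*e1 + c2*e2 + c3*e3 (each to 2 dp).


Rotor R = cos(63deg) - sin(63deg)*e23
Rotation angle theta = 2 * 63 = 126 degrees in the e23 plane (e2 -> e3).
The component perpendicular to the plane (e1) is invariant: v'_1 = v1 = 3.00
cos(126deg) = -0.5878, sin(126deg) = 0.8090
v'_2 = v2*cos(theta) - v3*sin(theta) = 1*(-0.5878) - (-1)*0.8090 = 0.22
v'_3 = v2*sin(theta) + v3*cos(theta) = 1*0.8090 + (-1)*(-0.5878) = 1.40
v' = 3.00*e1 + 0.22*e2 + 1.40*e3


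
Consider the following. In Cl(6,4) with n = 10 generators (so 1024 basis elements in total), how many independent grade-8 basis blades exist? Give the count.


Number of grade-k basis blades in Cl(p,q) with n = p + q is C(n, k).
n = 6 + 4 = 10
C(10, 8) = 10! / (8! * 2!)
= 3628800 / (40320 * 2)
= 45


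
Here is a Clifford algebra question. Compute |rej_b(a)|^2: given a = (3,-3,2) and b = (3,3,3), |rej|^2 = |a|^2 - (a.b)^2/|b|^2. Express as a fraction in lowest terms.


|a|^2 = 3^2 + (-3)^2 + 2^2 = 22
|b|^2 = 3^2 + 3^2 + 3^2 = 27
a . b = 3*3 + (-3)*3 + 2*3 = 6
(a.b)^2 = 6^2 = 36
|rej|^2 = 22 - 36/27
= (594 - 36)/27
= 558/27
In lowest terms: 62/3


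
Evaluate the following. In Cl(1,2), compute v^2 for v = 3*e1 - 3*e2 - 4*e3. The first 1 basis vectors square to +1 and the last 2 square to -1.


v^2 = sum of c_i^2 * e_i^2
Positive signature terms (e_i^2 = +1): 3^2 = 9
Negative signature terms (e_j^2 = -1): (-3)^2 + (-4)^2 = 25
v^2 = 9 - 25 = -16


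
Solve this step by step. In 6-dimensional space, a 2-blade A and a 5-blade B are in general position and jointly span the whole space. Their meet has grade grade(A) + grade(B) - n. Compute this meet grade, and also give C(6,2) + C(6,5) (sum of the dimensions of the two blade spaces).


Meet grade = grade(A) + grade(B) - n
= 2 + 5 - 6 = 1
C(6,2) = 15
C(6,5) = 6
dim_A + dim_B = 15 + 6 = 21


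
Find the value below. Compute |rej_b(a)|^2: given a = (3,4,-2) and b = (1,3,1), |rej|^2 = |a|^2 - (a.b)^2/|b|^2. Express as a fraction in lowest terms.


|a|^2 = 3^2 + 4^2 + (-2)^2 = 29
|b|^2 = 1^2 + 3^2 + 1^2 = 11
a . b = 3*1 + 4*3 + (-2)*1 = 13
(a.b)^2 = 13^2 = 169
|rej|^2 = 29 - 169/11
= (319 - 169)/11
= 150/11
In lowest terms: 150/11


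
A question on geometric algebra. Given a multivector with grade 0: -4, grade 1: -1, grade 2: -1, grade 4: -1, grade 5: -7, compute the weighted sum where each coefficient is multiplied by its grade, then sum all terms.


Grade-weighted sum = sum of grade_k * coefficient_k
0*(-4) = 0
1*(-1) = -1
2*(-1) = -2
4*(-1) = -4
5*(-7) = -35
Total = 0 + (-1) + (-2) + (-4) + (-35) = -42


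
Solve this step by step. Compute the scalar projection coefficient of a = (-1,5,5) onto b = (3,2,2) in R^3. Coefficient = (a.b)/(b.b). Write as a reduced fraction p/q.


Projection coefficient = (a . b) / (b . b)
a . b = (-1)*3 + 5*2 + 5*2
= -3 + 10 + 10 = 17
b . b = 3^2 + 2^2 + 2^2
= 9 + 4 + 4 = 17
Coefficient = 17/17
In lowest terms: 1/1


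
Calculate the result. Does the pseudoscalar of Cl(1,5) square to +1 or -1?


The pseudoscalar I = e1...e_n (product of all n generators) of Cl(p,q) satisfies I^2 = (-1)^(q + n(n-1)/2).
p = 1, q = 5, n = p + q = 6
n(n-1)/2 = 6 * 5 / 2 = 15
Exponent = q + n(n-1)/2 = 5 + 15 = 20
I^2 = (-1)^20 = +1


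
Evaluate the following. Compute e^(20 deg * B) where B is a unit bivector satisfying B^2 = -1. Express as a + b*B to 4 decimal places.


For a unit bivector B with B^2 = -1, the exponential series gives
e^(theta*B) = cos(theta) + sin(theta)*B (the GA analogue of Euler's formula).
theta = 20 degrees = 0.349066 rad
cos(20 deg) = 0.9397
sin(20 deg) = 0.3420
exp(theta*B) = 0.9397 + 0.3420*B


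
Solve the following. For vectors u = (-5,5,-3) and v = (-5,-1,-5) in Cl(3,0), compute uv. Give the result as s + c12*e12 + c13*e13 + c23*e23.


In Cl(3,0): e_i^2 = 1, e_ie_j = -e_je_i for i != j.
Scalar part = u . v = (-5)*(-5) + 5*(-1) + (-3)*(-5)
= 25 + (-5) + 15 = 35
e12 coeff = (-5)*(-1) - 5*(-5) = 5 - (-25) = 30
e13 coeff = (-5)*(-5) - (-3)*(-5) = 25 - 15 = 10
e23 coeff = 5*(-5) - (-3)*(-1) = -25 - 3 = -28
uv = 35 + 30*e12 + 10*e13 - 28*e23


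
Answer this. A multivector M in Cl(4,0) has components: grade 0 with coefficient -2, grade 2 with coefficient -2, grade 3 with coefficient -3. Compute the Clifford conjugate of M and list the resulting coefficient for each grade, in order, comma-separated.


Clifford conjugate sign for grade k: (-1)^(k(k+1)/2)
Grade 0: (-1)^(0*1/2) = (-1)^0 = 1, coeff -2 -> -2
Grade 2: (-1)^(2*3/2) = (-1)^3 = -1, coeff -2 -> 2
Grade 3: (-1)^(3*4/2) = (-1)^6 = 1, coeff -3 -> -3
Conjugated coefficients: -2, 2, -3


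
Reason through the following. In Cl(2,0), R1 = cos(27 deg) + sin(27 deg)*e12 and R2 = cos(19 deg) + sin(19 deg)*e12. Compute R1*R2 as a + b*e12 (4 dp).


Same-plane rotors commute and their half-angles add:
R1*R2 = cos(a1 + a2) + sin(a1 + a2)*e12.
a1 + a2 = 27 + 19 = 46 deg
cos(46 deg) = 0.6947
sin(46 deg) = 0.7193
R1*R2 = 0.6947 + 0.7193*e12


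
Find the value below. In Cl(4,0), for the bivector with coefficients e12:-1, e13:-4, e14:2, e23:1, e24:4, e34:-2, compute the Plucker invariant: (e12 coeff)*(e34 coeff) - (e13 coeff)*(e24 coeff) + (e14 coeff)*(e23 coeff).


Plucker relation: af - be + cd
a*f = (-1)*(-2) = 2
b*e = (-4)*4 = -16
c*d = 2*1 = 2
af - be + cd = 2 - (-16) + 2
= 20


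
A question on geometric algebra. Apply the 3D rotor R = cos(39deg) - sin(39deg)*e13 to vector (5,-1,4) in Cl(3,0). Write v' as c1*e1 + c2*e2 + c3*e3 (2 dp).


Rotor R = cos(39deg) - sin(39deg)*e13
Rotation angle theta = 2 * 39 = 78 degrees in the e13 plane (e1 -> e3).
The component perpendicular to the plane (e2) is invariant: v'_2 = v2 = -1.00
cos(78deg) = 0.2079, sin(78deg) = 0.9781
v'_1 = v1*cos(theta) - v3*sin(theta) = 5*0.2079 - 4*0.9781 = -2.87
v'_3 = v1*sin(theta) + v3*cos(theta) = 5*0.9781 + 4*0.2079 = 5.72
v' = -2.87*e1 - 1.00*e2 + 5.72*e3


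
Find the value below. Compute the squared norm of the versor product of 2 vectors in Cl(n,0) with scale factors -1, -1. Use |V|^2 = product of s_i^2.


Each vector v_i has |v_i|^2 = s_i^2
Squared scales: (-1)^2 = 1, (-1)^2 = 1
|V|^2 = 1 * 1
= 1


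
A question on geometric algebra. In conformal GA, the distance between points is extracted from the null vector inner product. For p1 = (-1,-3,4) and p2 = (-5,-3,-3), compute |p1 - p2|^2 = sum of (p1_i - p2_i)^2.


p1 - p2 = (4, 0, 7)
|p1 - p2|^2 = 4^2 + 0^2 + 7^2
= 16 + 0 + 49
= 65


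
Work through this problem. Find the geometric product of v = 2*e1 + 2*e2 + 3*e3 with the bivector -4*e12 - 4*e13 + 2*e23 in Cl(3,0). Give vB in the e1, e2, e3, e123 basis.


vB has grade-1 (vector) and grade-3 (trivector) parts: vB = (v _| B) + (v ^ B).
Vector part <vB>_1:
  e1: -v2*b12 - v3*b13 = -(2)*(-4) - (3)*(-4) = 20
  e2: v1*b12 - v3*b23 = (2)*(-4) - (3)*(2) = -14
  e3: v1*b13 + v2*b23 = (2)*(-4) + (2)*(2) = -4
Trivector part <vB>_3:
  e123: v1*b23 - v2*b13 + v3*b12 = (2)*(2) - (2)*(-4) + (3)*(-4) = 0
vB = 20*e1 - 14*e2 - 4*e3 + 0*e123


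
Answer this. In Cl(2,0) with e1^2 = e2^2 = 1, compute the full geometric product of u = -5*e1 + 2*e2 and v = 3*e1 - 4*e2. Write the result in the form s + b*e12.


Expand: (-5*e1 + 2*e2)(3*e1 - 4*e2)
= (-5)*3*e1e1 + (-5)*(-4)*e1e2 + 2*3*e2e1 + 2*(-4)*e2e2
Using e1^2 = e2^2 = 1, e2e1 = -e1e2:
Scalar part s = (-5)*3 + 2*(-4) = -15 + (-8) = -23
Bivector part b = (-5)*(-4) - 2*3 = 20 - 6 = 14
uv = -23 + 14*e12


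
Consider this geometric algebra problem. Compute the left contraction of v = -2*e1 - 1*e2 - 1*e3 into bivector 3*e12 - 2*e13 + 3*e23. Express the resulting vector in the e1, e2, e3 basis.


Left contraction v _| B = <vB>_1 (grade-1 part of the geometric product vB).
Using e1_|e12 = e2, e2_|e12 = -e1, e1_|e13 = e3, e3_|e13 = -e1, e2_|e23 = e3, e3_|e23 = -e2:
e1 coeff: -v2*b12 - v3*b13 = -(-1)*(3) - (-1)*(-2) = 1
e2 coeff: v1*b12 - v3*b23 = (-2)*(3) - (-1)*(3) = -3
e3 coeff: v1*b13 + v2*b23 = (-2)*(-2) + (-1)*(3) = 1
v _| B = 1*e1 - 3*e2 + 1*e3
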